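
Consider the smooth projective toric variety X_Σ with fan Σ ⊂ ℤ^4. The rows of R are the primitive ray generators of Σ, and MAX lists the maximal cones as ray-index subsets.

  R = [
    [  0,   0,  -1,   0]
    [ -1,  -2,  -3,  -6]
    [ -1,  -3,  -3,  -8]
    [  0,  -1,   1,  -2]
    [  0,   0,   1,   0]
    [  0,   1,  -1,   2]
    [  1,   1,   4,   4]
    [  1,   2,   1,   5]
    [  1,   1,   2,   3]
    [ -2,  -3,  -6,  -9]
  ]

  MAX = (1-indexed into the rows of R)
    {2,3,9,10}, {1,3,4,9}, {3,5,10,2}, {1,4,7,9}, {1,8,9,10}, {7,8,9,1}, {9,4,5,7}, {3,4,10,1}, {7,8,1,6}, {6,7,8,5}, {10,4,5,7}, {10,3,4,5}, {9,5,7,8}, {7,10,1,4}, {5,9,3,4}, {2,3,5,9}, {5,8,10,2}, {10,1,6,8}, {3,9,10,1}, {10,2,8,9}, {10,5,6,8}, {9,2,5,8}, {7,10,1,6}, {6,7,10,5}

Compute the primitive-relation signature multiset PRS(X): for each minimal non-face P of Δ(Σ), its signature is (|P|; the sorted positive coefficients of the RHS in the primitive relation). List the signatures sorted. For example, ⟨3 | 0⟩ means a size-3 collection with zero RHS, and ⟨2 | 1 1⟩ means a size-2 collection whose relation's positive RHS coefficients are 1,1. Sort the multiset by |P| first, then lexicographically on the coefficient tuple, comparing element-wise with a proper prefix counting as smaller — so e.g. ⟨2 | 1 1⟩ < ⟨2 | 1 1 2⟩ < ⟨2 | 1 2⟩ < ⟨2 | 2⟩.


Σ has 15 primitive collections:

  {1,5}:  v_{1} + v_{5} = 0  ⟹  sig = ⟨2 | 0⟩
  {4,6}:  v_{4} + v_{6} = 0  ⟹  sig = ⟨2 | 0⟩
  {2,7}:  v_{2} + v_{7} = v_{4}  ⟹  sig = ⟨2 | 1⟩
  {4,8}:  v_{4} + v_{8} = v_{9}  ⟹  sig = ⟨2 | 1⟩
  {6,9}:  v_{6} + v_{9} = v_{8}  ⟹  sig = ⟨2 | 1⟩
  {1,2}:  v_{1} + v_{2} = v_{9} + v_{10}  ⟹  sig = ⟨2 | 1 1⟩
  {2,4}:  v_{2} + v_{4} = v_{3} + v_{5}  ⟹  sig = ⟨2 | 1 1⟩
  {3,6}:  v_{3} + v_{6} = v_{9} + v_{10}  ⟹  sig = ⟨2 | 1 1⟩
  {2,6}:  v_{2} + v_{6} = v_{5} + v_{8} + v_{10}  ⟹  sig = ⟨2 | 1 1 1⟩
  {3,7}:  v_{3} + v_{7} = v_{1} + 2·v_{4}  ⟹  sig = ⟨2 | 1 2⟩
  {3,8}:  v_{3} + v_{8} = 2·v_{9} + v_{10}  ⟹  sig = ⟨2 | 1 2⟩
  {4,9,10}:  v_{4} + v_{9} + v_{10} = v_{3}  ⟹  sig = ⟨3 | 1⟩
  {5,9,10}:  v_{5} + v_{9} + v_{10} = v_{2}  ⟹  sig = ⟨3 | 1⟩
  {7,8,10}:  v_{7} + v_{8} + v_{10} = v_{1}  ⟹  sig = ⟨3 | 1⟩
  {7,9,10}:  v_{7} + v_{9} + v_{10} = v_{1} + v_{4}  ⟹  sig = ⟨3 | 1 1⟩

Sorted signature multiset PRS(X):
    ⟨2 | 0⟩
    ⟨2 | 0⟩
    ⟨2 | 1⟩
    ⟨2 | 1⟩
    ⟨2 | 1⟩
    ⟨2 | 1 1⟩
    ⟨2 | 1 1⟩
    ⟨2 | 1 1⟩
    ⟨2 | 1 1 1⟩
    ⟨2 | 1 2⟩
    ⟨2 | 1 2⟩
    ⟨3 | 1⟩
    ⟨3 | 1⟩
    ⟨3 | 1⟩
    ⟨3 | 1 1⟩


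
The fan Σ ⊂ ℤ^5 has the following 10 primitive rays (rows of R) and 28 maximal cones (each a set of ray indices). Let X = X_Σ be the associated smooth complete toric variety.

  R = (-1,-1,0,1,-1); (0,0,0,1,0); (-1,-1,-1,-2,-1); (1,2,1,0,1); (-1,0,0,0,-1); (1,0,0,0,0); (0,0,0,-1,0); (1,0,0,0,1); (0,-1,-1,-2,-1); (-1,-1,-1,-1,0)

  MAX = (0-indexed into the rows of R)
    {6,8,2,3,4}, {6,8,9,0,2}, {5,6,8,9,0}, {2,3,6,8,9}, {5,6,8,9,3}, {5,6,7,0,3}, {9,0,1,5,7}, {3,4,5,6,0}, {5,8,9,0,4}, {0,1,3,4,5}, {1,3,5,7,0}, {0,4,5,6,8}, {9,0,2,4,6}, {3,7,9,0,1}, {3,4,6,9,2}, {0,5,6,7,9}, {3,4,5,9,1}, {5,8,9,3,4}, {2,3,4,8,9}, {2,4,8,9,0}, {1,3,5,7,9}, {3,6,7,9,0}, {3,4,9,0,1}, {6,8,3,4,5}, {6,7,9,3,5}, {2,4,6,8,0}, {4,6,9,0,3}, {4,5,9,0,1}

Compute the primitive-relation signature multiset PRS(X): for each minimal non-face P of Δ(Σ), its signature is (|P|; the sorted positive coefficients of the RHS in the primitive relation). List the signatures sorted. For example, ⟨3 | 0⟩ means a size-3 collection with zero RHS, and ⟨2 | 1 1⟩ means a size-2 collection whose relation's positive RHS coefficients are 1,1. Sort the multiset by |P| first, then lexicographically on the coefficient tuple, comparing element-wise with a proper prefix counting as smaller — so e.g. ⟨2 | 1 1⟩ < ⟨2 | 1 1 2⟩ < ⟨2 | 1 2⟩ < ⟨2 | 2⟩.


Δ(Σ) — 10 vertices, 12 min non-faces:

  {1,6}:  v_{1} + v_{6} = 0  ⟹  sig = ⟨2 | 0⟩
  {4,7}:  v_{4} + v_{7} = 0  ⟹  sig = ⟨2 | 0⟩
  {2,5}:  v_{2} + v_{5} = v_{8}  ⟹  sig = ⟨2 | 1⟩
  {1,2}:  v_{1} + v_{2} = v_{4} + v_{5} + v_{9}  ⟹  sig = ⟨2 | 1 1 1⟩
  {2,7}:  v_{2} + v_{7} = v_{5} + v_{6} + v_{9}  ⟹  sig = ⟨2 | 1 1 1⟩
  {1,8}:  v_{1} + v_{8} = v_{4} + 2·v_{5} + v_{9}  ⟹  sig = ⟨2 | 1 1 2⟩
  {7,8}:  v_{7} + v_{8} = 2·v_{5} + v_{6} + v_{9}  ⟹  sig = ⟨2 | 1 1 2⟩
  {0,2,3}:  v_{0} + v_{2} + v_{3} = v_{4} + v_{6}  ⟹  sig = ⟨3 | 1 1⟩
  {0,3,8}:  v_{0} + v_{3} + v_{8} = v_{4} + v_{5} + v_{6}  ⟹  sig = ⟨3 | 1 1 1⟩
  {0,3,5,9}:  v_{0} + v_{3} + v_{5} + v_{9} = 0  ⟹  sig = ⟨4 | 0⟩
  {4,5,6,9}:  v_{4} + v_{5} + v_{6} + v_{9} = v_{2}  ⟹  sig = ⟨4 | 1⟩
  {4,6,8,9}:  v_{4} + v_{6} + v_{8} + v_{9} = 2·v_{2}  ⟹  sig = ⟨4 | 2⟩

Signatures (|P|; sorted positive RHS coefficients), sorted:
[⟨2 | 0⟩, ⟨2 | 0⟩, ⟨2 | 1⟩, ⟨2 | 1 1 1⟩, ⟨2 | 1 1 1⟩, ⟨2 | 1 1 2⟩, ⟨2 | 1 1 2⟩, ⟨3 | 1 1⟩, ⟨3 | 1 1 1⟩, ⟨4 | 0⟩, ⟨4 | 1⟩, ⟨4 | 2⟩]


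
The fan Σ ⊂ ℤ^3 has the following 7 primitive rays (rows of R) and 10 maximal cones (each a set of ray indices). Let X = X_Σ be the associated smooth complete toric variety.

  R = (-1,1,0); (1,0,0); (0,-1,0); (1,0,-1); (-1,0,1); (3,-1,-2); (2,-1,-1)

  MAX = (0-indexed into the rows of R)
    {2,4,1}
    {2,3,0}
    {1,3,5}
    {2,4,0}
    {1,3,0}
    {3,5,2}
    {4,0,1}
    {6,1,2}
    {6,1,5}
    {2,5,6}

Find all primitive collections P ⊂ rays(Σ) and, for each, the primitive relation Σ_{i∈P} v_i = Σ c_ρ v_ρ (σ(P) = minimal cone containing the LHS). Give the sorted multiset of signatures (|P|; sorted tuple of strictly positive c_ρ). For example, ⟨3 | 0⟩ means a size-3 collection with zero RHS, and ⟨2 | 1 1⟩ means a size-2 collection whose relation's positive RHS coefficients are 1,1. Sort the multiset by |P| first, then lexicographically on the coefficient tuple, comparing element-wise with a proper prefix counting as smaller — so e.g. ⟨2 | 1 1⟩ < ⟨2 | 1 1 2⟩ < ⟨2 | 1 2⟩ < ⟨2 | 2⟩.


|primitive collections| = 9. Relations:

  {3,4}:  v_{3} + v_{4} = 0  so sig = ⟨2 | 0⟩
  {0,6}:  v_{0} + v_{6} = v_{3}  so sig = ⟨2 | 1⟩
  {3,6}:  v_{3} + v_{6} = v_{5}  so sig = ⟨2 | 1⟩
  {4,5}:  v_{4} + v_{5} = v_{6}  so sig = ⟨2 | 1⟩
  {4,6}:  v_{4} + v_{6} = v_{1} + v_{2}  so sig = ⟨2 | 1 1⟩
  {0,5}:  v_{0} + v_{5} = 2·v_{3}  so sig = ⟨2 | 2⟩
  {0,1,2}:  v_{0} + v_{1} + v_{2} = 0  so sig = ⟨3 | 0⟩
  {1,2,3}:  v_{1} + v_{2} + v_{3} = v_{6}  so sig = ⟨3 | 1⟩
  {1,2,5}:  v_{1} + v_{2} + v_{5} = 2·v_{6}  so sig = ⟨3 | 2⟩

Hence PRS(X_Σ) =
    ⟨2 | 0⟩
    ⟨2 | 1⟩
    ⟨2 | 1⟩
    ⟨2 | 1⟩
    ⟨2 | 1 1⟩
    ⟨2 | 2⟩
    ⟨3 | 0⟩
    ⟨3 | 1⟩
    ⟨3 | 2⟩


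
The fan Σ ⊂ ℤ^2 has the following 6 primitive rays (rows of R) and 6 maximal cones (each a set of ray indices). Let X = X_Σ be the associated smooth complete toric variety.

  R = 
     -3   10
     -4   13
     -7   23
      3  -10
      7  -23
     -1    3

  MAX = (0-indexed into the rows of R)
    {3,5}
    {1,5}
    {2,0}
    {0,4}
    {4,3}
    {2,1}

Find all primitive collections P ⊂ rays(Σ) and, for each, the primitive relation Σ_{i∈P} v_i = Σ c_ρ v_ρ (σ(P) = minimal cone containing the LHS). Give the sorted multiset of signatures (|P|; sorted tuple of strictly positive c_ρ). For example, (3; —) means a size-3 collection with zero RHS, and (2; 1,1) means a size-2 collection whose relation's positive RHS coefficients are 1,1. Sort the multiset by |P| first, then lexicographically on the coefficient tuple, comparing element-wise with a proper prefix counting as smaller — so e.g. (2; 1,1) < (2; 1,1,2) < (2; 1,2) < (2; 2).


Σ has 9 primitive collections:

  • {0,3}:  v_{0} + v_{3} = 0  →  sig = (2; —)
  • {2,4}:  v_{2} + v_{4} = 0  →  sig = (2; —)
  • {0,1}:  v_{0} + v_{1} = v_{2}  →  sig = (2; 1)
  • {0,5}:  v_{0} + v_{5} = v_{1}  →  sig = (2; 1)
  • {1,3}:  v_{1} + v_{3} = v_{5}  →  sig = (2; 1)
  • {1,4}:  v_{1} + v_{4} = v_{3}  →  sig = (2; 1)
  • {2,3}:  v_{2} + v_{3} = v_{1}  →  sig = (2; 1)
  • {2,5}:  v_{2} + v_{5} = 2·v_{1}  →  sig = (2; 2)
  • {4,5}:  v_{4} + v_{5} = 2·v_{3}  →  sig = (2; 2)

Signatures (|P|; sorted positive RHS coefficients), sorted:
    |P|=2: 9 collections, coeffs (), (), (1), (1), (1), (1), (1), (2), (2)


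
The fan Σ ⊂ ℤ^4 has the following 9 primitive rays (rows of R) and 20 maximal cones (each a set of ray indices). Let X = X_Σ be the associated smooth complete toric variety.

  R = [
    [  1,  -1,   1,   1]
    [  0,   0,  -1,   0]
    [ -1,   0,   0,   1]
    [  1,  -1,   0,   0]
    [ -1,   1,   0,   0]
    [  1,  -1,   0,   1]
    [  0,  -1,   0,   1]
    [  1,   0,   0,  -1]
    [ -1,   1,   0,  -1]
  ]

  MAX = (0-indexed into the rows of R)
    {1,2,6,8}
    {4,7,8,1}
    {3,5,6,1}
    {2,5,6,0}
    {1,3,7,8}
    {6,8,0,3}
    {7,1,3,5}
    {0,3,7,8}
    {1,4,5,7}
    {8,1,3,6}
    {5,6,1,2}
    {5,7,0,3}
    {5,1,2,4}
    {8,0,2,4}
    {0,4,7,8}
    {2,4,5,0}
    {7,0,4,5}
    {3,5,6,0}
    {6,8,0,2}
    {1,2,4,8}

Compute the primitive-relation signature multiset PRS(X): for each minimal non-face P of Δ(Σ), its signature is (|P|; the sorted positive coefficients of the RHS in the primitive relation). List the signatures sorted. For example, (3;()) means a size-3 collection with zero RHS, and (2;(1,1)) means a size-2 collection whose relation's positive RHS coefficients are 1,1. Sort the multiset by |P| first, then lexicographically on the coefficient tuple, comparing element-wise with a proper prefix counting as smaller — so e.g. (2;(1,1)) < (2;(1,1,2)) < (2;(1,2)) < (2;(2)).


Δ(Σ) — 9 vertices, 7 min non-faces:

  • {2,7}:  v_{2} + v_{7} = 0  ⇒ sig = (2;())
  • {3,4}:  v_{3} + v_{4} = 0  ⇒ sig = (2;())
  • {5,8}:  v_{5} + v_{8} = 0  ⇒ sig = (2;())
  • {0,1}:  v_{0} + v_{1} = v_{5}  ⇒ sig = (2;(1))
  • {2,3}:  v_{2} + v_{3} = v_{6}  ⇒ sig = (2;(1))
  • {4,6}:  v_{4} + v_{6} = v_{2}  ⇒ sig = (2;(1))
  • {6,7}:  v_{6} + v_{7} = v_{3}  ⇒ sig = (2;(1))

so the primitive-relation signature multiset is
{ (2;()) ×3,  (2;(1)) ×4 }


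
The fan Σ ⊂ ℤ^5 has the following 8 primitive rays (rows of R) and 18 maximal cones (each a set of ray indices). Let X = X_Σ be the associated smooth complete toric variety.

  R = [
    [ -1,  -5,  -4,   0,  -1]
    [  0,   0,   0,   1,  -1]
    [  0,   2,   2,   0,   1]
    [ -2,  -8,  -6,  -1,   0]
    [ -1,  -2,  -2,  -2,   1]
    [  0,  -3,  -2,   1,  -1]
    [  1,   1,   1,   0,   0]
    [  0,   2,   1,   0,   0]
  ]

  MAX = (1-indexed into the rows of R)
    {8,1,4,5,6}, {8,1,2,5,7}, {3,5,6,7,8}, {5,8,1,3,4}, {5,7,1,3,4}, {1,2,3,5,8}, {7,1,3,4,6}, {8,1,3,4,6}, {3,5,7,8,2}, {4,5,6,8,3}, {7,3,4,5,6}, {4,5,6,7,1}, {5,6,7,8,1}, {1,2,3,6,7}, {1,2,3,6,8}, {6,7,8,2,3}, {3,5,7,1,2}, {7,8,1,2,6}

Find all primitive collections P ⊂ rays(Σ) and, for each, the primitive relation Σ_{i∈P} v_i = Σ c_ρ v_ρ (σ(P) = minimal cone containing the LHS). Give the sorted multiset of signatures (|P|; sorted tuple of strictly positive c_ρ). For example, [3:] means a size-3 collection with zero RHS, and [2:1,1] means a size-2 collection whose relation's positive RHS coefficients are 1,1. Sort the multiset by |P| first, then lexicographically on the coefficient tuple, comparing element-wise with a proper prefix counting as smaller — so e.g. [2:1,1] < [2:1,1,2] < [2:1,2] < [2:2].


|primitive collections| = 5. Relations:

  {2,4}:  v_{2} + v_{4} = 2·v_{1} + v_{3}  so sig = [2:1,2]
  {2,5,6}:  v_{2} + v_{5} + v_{6} = v_{1}  so sig = [3:1]
  {4,7,8}:  v_{4} + v_{7} + v_{8} = v_{5} + v_{6}  so sig = [3:1,1]
  {1,3,7,8}:  v_{1} + v_{3} + v_{7} + v_{8} = 0  so sig = [4:]
  {1,3,5,6}:  v_{1} + v_{3} + v_{5} + v_{6} = v_{4}  so sig = [4:1]

Signatures (|P|; sorted positive RHS coefficients), sorted:
    [2:1,2]
    [3:1]
    [3:1,1]
    [4:]
    [4:1]


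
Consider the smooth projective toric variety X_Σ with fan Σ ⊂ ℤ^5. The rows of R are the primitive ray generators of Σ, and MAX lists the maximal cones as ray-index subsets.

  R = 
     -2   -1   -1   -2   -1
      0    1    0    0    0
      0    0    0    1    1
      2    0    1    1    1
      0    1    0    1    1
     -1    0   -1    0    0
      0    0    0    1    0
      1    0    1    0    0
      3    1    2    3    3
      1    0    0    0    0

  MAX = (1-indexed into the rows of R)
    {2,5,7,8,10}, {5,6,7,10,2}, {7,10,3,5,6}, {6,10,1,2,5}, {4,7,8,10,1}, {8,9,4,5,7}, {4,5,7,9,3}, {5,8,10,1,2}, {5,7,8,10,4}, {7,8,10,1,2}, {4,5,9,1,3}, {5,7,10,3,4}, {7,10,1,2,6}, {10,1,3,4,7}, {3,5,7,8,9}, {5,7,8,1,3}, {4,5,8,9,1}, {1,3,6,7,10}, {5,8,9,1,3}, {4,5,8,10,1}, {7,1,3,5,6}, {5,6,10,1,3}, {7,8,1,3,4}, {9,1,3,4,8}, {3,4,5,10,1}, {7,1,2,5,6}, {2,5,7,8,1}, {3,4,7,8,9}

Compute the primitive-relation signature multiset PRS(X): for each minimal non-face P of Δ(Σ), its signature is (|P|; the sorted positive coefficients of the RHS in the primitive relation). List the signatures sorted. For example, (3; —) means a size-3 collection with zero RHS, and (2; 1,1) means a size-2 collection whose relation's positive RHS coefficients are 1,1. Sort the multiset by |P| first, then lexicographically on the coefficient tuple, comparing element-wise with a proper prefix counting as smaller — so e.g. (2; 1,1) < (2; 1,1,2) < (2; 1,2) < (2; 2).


Δ(Σ) — 10 vertices, 12 min non-faces:

  P={6,8}:  v_{6} + v_{8} = 0  so sig = (2; —)
  P={2,3}:  v_{2} + v_{3} = v_{5}  so sig = (2; 1)
  P={4,6}:  v_{4} + v_{6} = v_{3} + v_{10}  so sig = (2; 1,1)
  P={2,4}:  v_{2} + v_{4} = v_{5} + v_{8} + v_{10}  so sig = (2; 1,1,1)
  P={6,9}:  v_{6} + v_{9} = v_{3} + v_{4} + v_{5}  so sig = (2; 1,1,1)
  P={2,9}:  v_{2} + v_{9} = v_{4} + 2·v_{5} + v_{8}  so sig = (2; 1,1,2)
  P={9,10}:  v_{9} + v_{10} = 2·v_{4} + v_{5}  so sig = (2; 1,2)
  P={3,8,10}:  v_{3} + v_{8} + v_{10} = v_{4}  so sig = (3; 1)
  P={1,7,9}:  v_{1} + v_{7} + v_{9} = 2·v_{3} + v_{8}  so sig = (3; 1,2)
  P={1,4,5,7}:  v_{1} + v_{4} + v_{5} + v_{7} = v_{3}  so sig = (4; 1)
  P={1,5,7,10}:  v_{1} + v_{5} + v_{7} + v_{10} = v_{6}  so sig = (4; 1)
  P={3,4,5,8}:  v_{3} + v_{4} + v_{5} + v_{8} = v_{9}  so sig = (4; 1)

Hence PRS(X_Σ) =
[(2; —), (2; 1), (2; 1,1), (2; 1,1,1), (2; 1,1,1), (2; 1,1,2), (2; 1,2), (3; 1), (3; 1,2), (4; 1), (4; 1), (4; 1)]


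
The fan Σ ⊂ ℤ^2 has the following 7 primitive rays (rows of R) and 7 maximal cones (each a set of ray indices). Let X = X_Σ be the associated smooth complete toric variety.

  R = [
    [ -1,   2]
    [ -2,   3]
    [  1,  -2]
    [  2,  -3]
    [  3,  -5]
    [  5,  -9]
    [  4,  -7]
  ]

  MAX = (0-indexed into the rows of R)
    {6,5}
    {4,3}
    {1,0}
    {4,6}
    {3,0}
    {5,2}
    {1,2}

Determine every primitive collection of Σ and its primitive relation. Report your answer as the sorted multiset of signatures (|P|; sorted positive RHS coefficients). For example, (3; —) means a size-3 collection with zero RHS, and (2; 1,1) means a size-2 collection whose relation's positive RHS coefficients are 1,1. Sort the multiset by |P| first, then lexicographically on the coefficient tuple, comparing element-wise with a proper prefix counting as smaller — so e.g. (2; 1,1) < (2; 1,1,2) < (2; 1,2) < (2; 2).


Minimal non-faces — 14 found among 7 rays, 7 max cones:

  P = {0,2}:  v_{0} + v_{2} = 0  so sig = (2; —)
  P = {1,3}:  v_{1} + v_{3} = 0  so sig = (2; —)
  P = {0,4}:  v_{0} + v_{4} = v_{3}  so sig = (2; 1)
  P = {0,5}:  v_{0} + v_{5} = v_{6}  so sig = (2; 1)
  P = {0,6}:  v_{0} + v_{6} = v_{4}  so sig = (2; 1)
  P = {1,4}:  v_{1} + v_{4} = v_{2}  so sig = (2; 1)
  P = {2,3}:  v_{2} + v_{3} = v_{4}  so sig = (2; 1)
  P = {2,4}:  v_{2} + v_{4} = v_{6}  so sig = (2; 1)
  P = {2,6}:  v_{2} + v_{6} = v_{5}  so sig = (2; 1)
  P = {3,5}:  v_{3} + v_{5} = v_{4} + v_{6}  so sig = (2; 1,1)
  P = {1,6}:  v_{1} + v_{6} = 2·v_{2}  so sig = (2; 2)
  P = {3,6}:  v_{3} + v_{6} = 2·v_{4}  so sig = (2; 2)
  P = {4,5}:  v_{4} + v_{5} = 2·v_{6}  so sig = (2; 2)
  P = {1,5}:  v_{1} + v_{5} = 3·v_{2}  so sig = (2; 3)

Sorted signature multiset PRS(X):
[(2; —), (2; —), (2; 1), (2; 1), (2; 1), (2; 1), (2; 1), (2; 1), (2; 1), (2; 1,1), (2; 2), (2; 2), (2; 2), (2; 3)]


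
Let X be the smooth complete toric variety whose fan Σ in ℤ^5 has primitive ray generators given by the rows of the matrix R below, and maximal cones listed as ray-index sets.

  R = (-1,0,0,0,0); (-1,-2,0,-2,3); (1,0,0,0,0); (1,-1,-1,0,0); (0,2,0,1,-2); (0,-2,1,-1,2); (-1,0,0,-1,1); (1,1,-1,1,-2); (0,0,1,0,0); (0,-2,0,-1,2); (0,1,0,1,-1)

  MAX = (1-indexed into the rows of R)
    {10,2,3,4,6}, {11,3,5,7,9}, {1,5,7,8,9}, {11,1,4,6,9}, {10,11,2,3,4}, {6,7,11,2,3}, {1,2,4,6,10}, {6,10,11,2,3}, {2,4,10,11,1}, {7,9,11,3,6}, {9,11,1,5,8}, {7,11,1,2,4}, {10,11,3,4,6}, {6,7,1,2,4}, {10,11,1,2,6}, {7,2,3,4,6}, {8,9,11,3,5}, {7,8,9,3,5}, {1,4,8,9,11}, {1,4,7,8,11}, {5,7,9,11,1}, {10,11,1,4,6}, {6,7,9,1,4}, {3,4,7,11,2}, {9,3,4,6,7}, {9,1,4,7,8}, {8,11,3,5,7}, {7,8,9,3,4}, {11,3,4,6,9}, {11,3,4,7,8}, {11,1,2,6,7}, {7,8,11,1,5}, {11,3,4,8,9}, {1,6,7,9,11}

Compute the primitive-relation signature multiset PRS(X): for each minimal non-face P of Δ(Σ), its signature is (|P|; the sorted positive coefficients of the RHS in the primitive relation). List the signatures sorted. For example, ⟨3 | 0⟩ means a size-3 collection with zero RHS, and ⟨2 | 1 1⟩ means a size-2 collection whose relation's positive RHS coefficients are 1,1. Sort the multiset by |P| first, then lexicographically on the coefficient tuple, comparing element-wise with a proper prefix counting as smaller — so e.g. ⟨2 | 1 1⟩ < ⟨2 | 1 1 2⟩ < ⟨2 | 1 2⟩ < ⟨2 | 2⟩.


Δ(Σ) — 11 vertices, 15 min non-faces:

  • {1,3}:  v_{1} + v_{3} = 0  ⟹  sig = ⟨2 | 0⟩
  • {5,10}:  v_{5} + v_{10} = 0  ⟹  sig = ⟨2 | 0⟩
  • {2,5}:  v_{2} + v_{5} = v_{7}  ⟹  sig = ⟨2 | 1⟩
  • {4,5}:  v_{4} + v_{5} = v_{8}  ⟹  sig = ⟨2 | 1⟩
  • {5,6}:  v_{5} + v_{6} = v_{9}  ⟹  sig = ⟨2 | 1⟩
  • {7,10}:  v_{7} + v_{10} = v_{2}  ⟹  sig = ⟨2 | 1⟩
  • {8,10}:  v_{8} + v_{10} = v_{4}  ⟹  sig = ⟨2 | 1⟩
  • {9,10}:  v_{9} + v_{10} = v_{6}  ⟹  sig = ⟨2 | 1⟩
  • {2,8}:  v_{2} + v_{8} = v_{4} + v_{7}  ⟹  sig = ⟨2 | 1 1⟩
  • {2,9}:  v_{2} + v_{9} = v_{6} + v_{7}  ⟹  sig = ⟨2 | 1 1⟩
  • {6,8}:  v_{6} + v_{8} = v_{4} + v_{9}  ⟹  sig = ⟨2 | 1 1⟩
  • {4,7,9,11}:  v_{4} + v_{7} + v_{9} + v_{11} = 0  ⟹  sig = ⟨4 | 0⟩
  • {4,6,7,11}:  v_{4} + v_{6} + v_{7} + v_{11} = v_{10}  ⟹  sig = ⟨4 | 1⟩
  • {7,8,9,11}:  v_{7} + v_{8} + v_{9} + v_{11} = v_{5}  ⟹  sig = ⟨4 | 1⟩
  • {2,4,6,11}:  v_{2} + v_{4} + v_{6} + v_{11} = 2·v_{10}  ⟹  sig = ⟨4 | 2⟩

Hence PRS(X_Σ) =
{ ⟨2 | 0⟩ ×2,  ⟨2 | 1⟩ ×6,  ⟨2 | 1 1⟩ ×3,  ⟨4 | 0⟩,  ⟨4 | 1⟩ ×2,  ⟨4 | 2⟩ }


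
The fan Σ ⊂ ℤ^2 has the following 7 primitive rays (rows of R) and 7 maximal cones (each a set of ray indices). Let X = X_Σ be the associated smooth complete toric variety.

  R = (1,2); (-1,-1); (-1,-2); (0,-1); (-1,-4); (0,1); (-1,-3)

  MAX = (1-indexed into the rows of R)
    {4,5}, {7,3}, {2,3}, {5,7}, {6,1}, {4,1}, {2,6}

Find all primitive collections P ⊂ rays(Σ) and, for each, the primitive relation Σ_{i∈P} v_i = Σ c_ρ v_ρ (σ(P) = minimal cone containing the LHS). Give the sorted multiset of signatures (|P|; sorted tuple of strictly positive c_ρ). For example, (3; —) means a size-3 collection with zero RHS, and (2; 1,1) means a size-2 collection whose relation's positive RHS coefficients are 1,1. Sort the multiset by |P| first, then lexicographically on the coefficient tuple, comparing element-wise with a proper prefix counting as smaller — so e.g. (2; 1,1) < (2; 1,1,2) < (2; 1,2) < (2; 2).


Σ has 14 primitive collections:

  {1,3}:  v_{1} + v_{3} = 0  ⟹  sig = (2; —)
  {4,6}:  v_{4} + v_{6} = 0  ⟹  sig = (2; —)
  {1,2}:  v_{1} + v_{2} = v_{6}  ⟹  sig = (2; 1)
  {1,7}:  v_{1} + v_{7} = v_{4}  ⟹  sig = (2; 1)
  {2,4}:  v_{2} + v_{4} = v_{3}  ⟹  sig = (2; 1)
  {3,4}:  v_{3} + v_{4} = v_{7}  ⟹  sig = (2; 1)
  {3,6}:  v_{3} + v_{6} = v_{2}  ⟹  sig = (2; 1)
  {4,7}:  v_{4} + v_{7} = v_{5}  ⟹  sig = (2; 1)
  {5,6}:  v_{5} + v_{6} = v_{7}  ⟹  sig = (2; 1)
  {6,7}:  v_{6} + v_{7} = v_{3}  ⟹  sig = (2; 1)
  {2,5}:  v_{2} + v_{5} = v_{3} + v_{7}  ⟹  sig = (2; 1,1)
  {1,5}:  v_{1} + v_{5} = 2·v_{4}  ⟹  sig = (2; 2)
  {2,7}:  v_{2} + v_{7} = 2·v_{3}  ⟹  sig = (2; 2)
  {3,5}:  v_{3} + v_{5} = 2·v_{7}  ⟹  sig = (2; 2)

so the primitive-relation signature multiset is
{ (2; —) ×2,  (2; 1) ×8,  (2; 1,1),  (2; 2) ×3 }


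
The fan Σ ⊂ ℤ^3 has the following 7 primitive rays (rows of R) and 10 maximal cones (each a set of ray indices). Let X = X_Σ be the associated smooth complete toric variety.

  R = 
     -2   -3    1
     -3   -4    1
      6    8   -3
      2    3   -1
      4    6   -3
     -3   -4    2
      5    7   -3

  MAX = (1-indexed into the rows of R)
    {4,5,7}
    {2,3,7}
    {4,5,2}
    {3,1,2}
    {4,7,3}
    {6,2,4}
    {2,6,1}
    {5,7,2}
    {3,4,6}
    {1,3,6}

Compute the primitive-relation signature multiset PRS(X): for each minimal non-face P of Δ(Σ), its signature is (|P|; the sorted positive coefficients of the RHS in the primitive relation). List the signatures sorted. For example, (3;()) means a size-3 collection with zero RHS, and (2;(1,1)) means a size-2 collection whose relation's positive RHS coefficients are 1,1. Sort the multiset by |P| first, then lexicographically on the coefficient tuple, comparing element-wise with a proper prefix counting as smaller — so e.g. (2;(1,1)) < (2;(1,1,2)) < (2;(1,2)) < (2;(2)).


Minimal non-faces — 9 found among 7 rays, 10 max cones:

  {1,4}:  v_{1} + v_{4} = 0  →  sig = (2;())
  {6,7}:  v_{6} + v_{7} = v_{4}  →  sig = (2;(1))
  {1,5}:  v_{1} + v_{5} = v_{2} + v_{7}  →  sig = (2;(1,1))
  {1,7}:  v_{1} + v_{7} = v_{2} + v_{3}  →  sig = (2;(1,1))
  {5,6}:  v_{5} + v_{6} = v_{2} + 2·v_{4}  →  sig = (2;(1,2))
  {3,5}:  v_{3} + v_{5} = 2·v_{7}  →  sig = (2;(2))
  {2,3,6}:  v_{2} + v_{3} + v_{6} = 0  →  sig = (3;())
  {2,3,4}:  v_{2} + v_{3} + v_{4} = v_{7}  →  sig = (3;(1))
  {2,4,7}:  v_{2} + v_{4} + v_{7} = v_{5}  →  sig = (3;(1))

Hence PRS(X_Σ) =
[(2;()), (2;(1)), (2;(1,1)), (2;(1,1)), (2;(1,2)), (2;(2)), (3;()), (3;(1)), (3;(1))]


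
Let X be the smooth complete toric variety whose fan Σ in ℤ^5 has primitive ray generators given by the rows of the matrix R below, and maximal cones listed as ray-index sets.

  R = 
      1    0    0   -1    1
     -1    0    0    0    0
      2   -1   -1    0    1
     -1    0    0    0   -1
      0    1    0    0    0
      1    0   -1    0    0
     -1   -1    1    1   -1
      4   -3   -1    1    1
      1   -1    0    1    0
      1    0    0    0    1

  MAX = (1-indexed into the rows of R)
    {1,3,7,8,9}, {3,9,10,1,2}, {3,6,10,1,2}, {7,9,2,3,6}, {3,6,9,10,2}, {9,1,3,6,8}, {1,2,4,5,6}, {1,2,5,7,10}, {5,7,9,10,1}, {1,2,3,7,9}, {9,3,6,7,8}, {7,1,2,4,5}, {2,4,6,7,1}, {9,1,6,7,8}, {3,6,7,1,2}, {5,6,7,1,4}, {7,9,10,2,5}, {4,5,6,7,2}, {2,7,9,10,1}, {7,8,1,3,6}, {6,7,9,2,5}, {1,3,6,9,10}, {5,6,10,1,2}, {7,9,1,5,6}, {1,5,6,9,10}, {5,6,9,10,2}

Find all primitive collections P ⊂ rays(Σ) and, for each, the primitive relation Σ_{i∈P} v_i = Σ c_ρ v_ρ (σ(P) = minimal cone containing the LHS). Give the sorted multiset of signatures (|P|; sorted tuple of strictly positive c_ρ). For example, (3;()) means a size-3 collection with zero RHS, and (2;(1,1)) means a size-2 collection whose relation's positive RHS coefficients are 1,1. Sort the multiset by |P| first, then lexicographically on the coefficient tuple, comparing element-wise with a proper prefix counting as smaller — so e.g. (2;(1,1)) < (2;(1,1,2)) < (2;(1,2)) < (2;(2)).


14 collections generate NE(X_Σ); each relation:

  • {4,10}:  v_{4} + v_{10} = 0  so sig = (2;())
  • {3,5}:  v_{3} + v_{5} = v_{6} + v_{10}  so sig = (2;(1,1))
  • {4,9}:  v_{4} + v_{9} = v_{6} + v_{7}  so sig = (2;(1,1))
  • {3,4}:  v_{3} + v_{4} = v_{1} + v_{2} + 2·v_{6} + v_{7}  so sig = (2;(1,1,1,2))
  • {5,8}:  v_{5} + v_{8} = v_{1} + v_{6} + 2·v_{9}  so sig = (2;(1,1,2))
  • {8,10}:  v_{8} + v_{10} = v_{1} + v_{3} + 2·v_{9}  so sig = (2;(1,1,2))
  • {4,8}:  v_{4} + v_{8} = v_{1} + v_{3} + 2·v_{6} + 2·v_{7}  so sig = (2;(1,1,2,2))
  • {2,8}:  v_{2} + v_{8} = 2·v_{3} + v_{7}  so sig = (2;(1,2))
  • {6,7,10}:  v_{6} + v_{7} + v_{10} = v_{9}  so sig = (3;(1))
  • {3,7,10}:  v_{3} + v_{7} + v_{10} = v_{1} + v_{2} + 2·v_{9}  so sig = (3;(1,1,2))
  • {1,2,5,9}:  v_{1} + v_{2} + v_{5} + v_{9} = v_{10}  so sig = (4;(1))
  • {1,2,6,9}:  v_{1} + v_{2} + v_{6} + v_{9} = v_{3}  so sig = (4;(1))
  • {1,2,5,6,7}:  v_{1} + v_{2} + v_{5} + v_{6} + v_{7} = 0  so sig = (5;())
  • {1,3,6,7,9}:  v_{1} + v_{3} + v_{6} + v_{7} + v_{9} = v_{8}  so sig = (5;(1))

Hence PRS(X_Σ) =
    (2;())
    (2;(1,1))
    (2;(1,1))
    (2;(1,1,1,2))
    (2;(1,1,2))
    (2;(1,1,2))
    (2;(1,1,2,2))
    (2;(1,2))
    (3;(1))
    (3;(1,1,2))
    (4;(1))
    (4;(1))
    (5;())
    (5;(1))


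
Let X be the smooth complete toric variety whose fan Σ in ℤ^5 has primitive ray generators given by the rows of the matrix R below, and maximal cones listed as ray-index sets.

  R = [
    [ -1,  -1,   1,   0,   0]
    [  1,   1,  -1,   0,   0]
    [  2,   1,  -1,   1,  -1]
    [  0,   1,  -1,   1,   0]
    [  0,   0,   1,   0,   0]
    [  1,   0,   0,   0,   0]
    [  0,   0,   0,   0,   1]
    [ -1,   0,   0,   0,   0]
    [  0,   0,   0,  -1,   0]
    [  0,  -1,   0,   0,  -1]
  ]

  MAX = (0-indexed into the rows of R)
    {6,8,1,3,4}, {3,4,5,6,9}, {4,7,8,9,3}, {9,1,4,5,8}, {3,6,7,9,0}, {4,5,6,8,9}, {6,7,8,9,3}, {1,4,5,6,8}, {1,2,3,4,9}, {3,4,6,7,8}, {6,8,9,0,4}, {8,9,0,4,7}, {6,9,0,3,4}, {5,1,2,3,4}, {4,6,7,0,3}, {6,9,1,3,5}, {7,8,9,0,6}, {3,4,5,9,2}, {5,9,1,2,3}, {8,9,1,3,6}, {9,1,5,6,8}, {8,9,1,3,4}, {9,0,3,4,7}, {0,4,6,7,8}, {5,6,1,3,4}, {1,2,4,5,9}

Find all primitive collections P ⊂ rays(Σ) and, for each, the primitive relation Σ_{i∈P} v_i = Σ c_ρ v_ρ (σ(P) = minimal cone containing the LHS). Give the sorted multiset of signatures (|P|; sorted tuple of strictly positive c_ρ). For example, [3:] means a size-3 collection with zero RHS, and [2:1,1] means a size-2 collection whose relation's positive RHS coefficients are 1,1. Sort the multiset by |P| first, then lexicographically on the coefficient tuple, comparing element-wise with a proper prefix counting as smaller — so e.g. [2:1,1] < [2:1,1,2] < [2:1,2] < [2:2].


Minimal non-faces — 14 found among 10 rays, 26 max cones:

  {0,1}:  v_{0} + v_{1} = 0  ⟹  sig = [2:]
  {5,7}:  v_{5} + v_{7} = 0  ⟹  sig = [2:]
  {1,7}:  v_{1} + v_{7} = v_{3} + v_{8}  ⟹  sig = [2:1,1]
  {0,5}:  v_{0} + v_{5} = v_{4} + v_{6} + v_{9}  ⟹  sig = [2:1,1,1]
  {0,2}:  v_{0} + v_{2} = v_{3} + v_{4} + v_{5} + v_{9}  ⟹  sig = [2:1,1,1,1]
  {2,7}:  v_{2} + v_{7} = v_{1} + v_{3} + v_{4} + v_{9}  ⟹  sig = [2:1,1,1,1]
  {2,8}:  v_{2} + v_{8} = 2·v_{1} + v_{4} + v_{9}  ⟹  sig = [2:1,1,2]
  {2,6}:  v_{2} + v_{6} = v_{3} + 2·v_{5}  ⟹  sig = [2:1,2]
  {0,3,8}:  v_{0} + v_{3} + v_{8} = v_{7}  ⟹  sig = [3:1]
  {3,5,8}:  v_{3} + v_{5} + v_{8} = v_{1}  ⟹  sig = [3:1]
  {1,4,6,9}:  v_{1} + v_{4} + v_{6} + v_{9} = v_{5}  ⟹  sig = [4:1]
  {4,6,7,9}:  v_{4} + v_{6} + v_{7} + v_{9} = v_{0}  ⟹  sig = [4:1]
  {3,4,6,8,9}:  v_{3} + v_{4} + v_{6} + v_{8} + v_{9} = 0  ⟹  sig = [5:]
  {1,3,4,5,9}:  v_{1} + v_{3} + v_{4} + v_{5} + v_{9} = v_{2}  ⟹  sig = [5:1]

Signatures (|P|; sorted positive RHS coefficients), sorted:
    [2:]
    [2:]
    [2:1,1]
    [2:1,1,1]
    [2:1,1,1,1]
    [2:1,1,1,1]
    [2:1,1,2]
    [2:1,2]
    [3:1]
    [3:1]
    [4:1]
    [4:1]
    [5:]
    [5:1]


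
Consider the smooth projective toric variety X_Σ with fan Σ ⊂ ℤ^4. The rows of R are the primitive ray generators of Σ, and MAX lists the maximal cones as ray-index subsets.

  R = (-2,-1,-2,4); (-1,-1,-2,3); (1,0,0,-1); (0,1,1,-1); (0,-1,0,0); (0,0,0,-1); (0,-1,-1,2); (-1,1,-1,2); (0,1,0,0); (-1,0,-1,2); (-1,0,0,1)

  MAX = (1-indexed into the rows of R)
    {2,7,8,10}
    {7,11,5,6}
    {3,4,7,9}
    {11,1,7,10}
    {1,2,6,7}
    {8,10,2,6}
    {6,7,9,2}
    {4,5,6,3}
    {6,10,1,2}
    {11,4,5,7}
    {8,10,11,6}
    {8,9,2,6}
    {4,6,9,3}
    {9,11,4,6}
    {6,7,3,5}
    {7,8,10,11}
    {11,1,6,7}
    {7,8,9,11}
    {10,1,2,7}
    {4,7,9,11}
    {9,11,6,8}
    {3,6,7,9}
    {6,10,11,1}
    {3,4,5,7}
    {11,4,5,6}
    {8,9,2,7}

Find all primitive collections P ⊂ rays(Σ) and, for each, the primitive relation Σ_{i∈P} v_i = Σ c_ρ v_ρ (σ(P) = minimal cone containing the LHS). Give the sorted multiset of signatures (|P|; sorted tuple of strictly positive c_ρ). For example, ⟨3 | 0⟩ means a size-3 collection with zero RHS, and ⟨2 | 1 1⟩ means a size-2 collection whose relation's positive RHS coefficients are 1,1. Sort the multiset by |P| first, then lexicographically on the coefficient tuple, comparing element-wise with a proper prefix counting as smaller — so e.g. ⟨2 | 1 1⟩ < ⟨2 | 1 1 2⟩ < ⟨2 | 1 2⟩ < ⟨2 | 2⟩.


Minimal non-faces — 22 found among 11 rays, 26 max cones:

  P={3,11}:  v_{3} + v_{11} = 0  ⟹  sig = ⟨2 | 0⟩
  P={5,9}:  v_{5} + v_{9} = 0  ⟹  sig = ⟨2 | 0⟩
  P={1,3}:  v_{1} + v_{3} = v_{2}  ⟹  sig = ⟨2 | 1⟩
  P={2,4}:  v_{2} + v_{4} = v_{10}  ⟹  sig = ⟨2 | 1⟩
  P={2,11}:  v_{2} + v_{11} = v_{1}  ⟹  sig = ⟨2 | 1⟩
  P={5,8}:  v_{5} + v_{8} = v_{10}  ⟹  sig = ⟨2 | 1⟩
  P={9,10}:  v_{9} + v_{10} = v_{8}  ⟹  sig = ⟨2 | 1⟩
  P={1,4}:  v_{1} + v_{4} = v_{10} + v_{11}  ⟹  sig = ⟨2 | 1 1⟩
  P={4,10}:  v_{4} + v_{10} = v_{9} + v_{11}  ⟹  sig = ⟨2 | 1 1⟩
  P={3,10}:  v_{3} + v_{10} = v_{6} + v_{7} + v_{9}  ⟹  sig = ⟨2 | 1 1 1⟩
  P={5,10}:  v_{5} + v_{10} = v_{6} + v_{7} + v_{11}  ⟹  sig = ⟨2 | 1 1 1⟩
  P={3,8}:  v_{3} + v_{8} = v_{6} + v_{7} + 2·v_{9}  ⟹  sig = ⟨2 | 1 1 2⟩
  P={4,8}:  v_{4} + v_{8} = 2·v_{9} + v_{11}  ⟹  sig = ⟨2 | 1 2⟩
  P={2,3}:  v_{2} + v_{3} = 2·v_{6} + 2·v_{7} + v_{9}  ⟹  sig = ⟨2 | 1 2 2⟩
  P={2,5}:  v_{2} + v_{5} = 2·v_{6} + 2·v_{7} + v_{11}  ⟹  sig = ⟨2 | 1 2 2⟩
  P={1,9}:  v_{1} + v_{9} = 2·v_{10}  ⟹  sig = ⟨2 | 2⟩
  P={1,5}:  v_{1} + v_{5} = 2·v_{6} + 2·v_{7} + 2·v_{11}  ⟹  sig = ⟨2 | 2 2 2⟩
  P={1,8}:  v_{1} + v_{8} = 3·v_{10}  ⟹  sig = ⟨2 | 3⟩
  P={4,6,7}:  v_{4} + v_{6} + v_{7} = 0  ⟹  sig = ⟨3 | 0⟩
  P={6,7,10}:  v_{6} + v_{7} + v_{10} = v_{2}  ⟹  sig = ⟨3 | 1⟩
  P={6,7,8}:  v_{6} + v_{7} + v_{8} = v_{2} + v_{9}  ⟹  sig = ⟨3 | 1 1⟩
  P={6,7,9,11}:  v_{6} + v_{7} + v_{9} + v_{11} = v_{10}  ⟹  sig = ⟨4 | 1⟩

Hence PRS(X_Σ) =
{ ⟨2 | 0⟩ ×2,  ⟨2 | 1⟩ ×5,  ⟨2 | 1 1⟩ ×2,  ⟨2 | 1 1 1⟩ ×2,  ⟨2 | 1 1 2⟩,  ⟨2 | 1 2⟩,  ⟨2 | 1 2 2⟩ ×2,  ⟨2 | 2⟩,  ⟨2 | 2 2 2⟩,  ⟨2 | 3⟩,  ⟨3 | 0⟩,  ⟨3 | 1⟩,  ⟨3 | 1 1⟩,  ⟨4 | 1⟩ }


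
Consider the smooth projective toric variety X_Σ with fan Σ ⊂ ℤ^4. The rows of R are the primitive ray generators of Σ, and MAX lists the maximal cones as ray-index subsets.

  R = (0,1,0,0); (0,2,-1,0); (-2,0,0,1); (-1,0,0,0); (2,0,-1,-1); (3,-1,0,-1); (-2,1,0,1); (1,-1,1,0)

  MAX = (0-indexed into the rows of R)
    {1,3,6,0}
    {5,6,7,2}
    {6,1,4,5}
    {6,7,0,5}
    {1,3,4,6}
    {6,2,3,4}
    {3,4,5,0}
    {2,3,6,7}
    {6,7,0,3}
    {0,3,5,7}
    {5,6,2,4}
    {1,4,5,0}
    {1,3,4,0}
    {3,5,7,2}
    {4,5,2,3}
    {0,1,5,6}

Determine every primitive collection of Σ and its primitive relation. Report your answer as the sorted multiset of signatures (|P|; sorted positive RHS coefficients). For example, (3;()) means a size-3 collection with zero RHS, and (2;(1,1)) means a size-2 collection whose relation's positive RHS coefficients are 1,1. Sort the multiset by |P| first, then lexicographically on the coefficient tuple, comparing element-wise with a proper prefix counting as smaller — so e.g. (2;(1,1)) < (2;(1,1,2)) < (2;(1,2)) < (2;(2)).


7 minimal non-faces of Δ(Σ) (on 8 rays):

  • {0,2}:  v_{0} + v_{2} = v_{6}  ⇒ sig = (2;(1))
  • {4,7}:  v_{4} + v_{7} = v_{5}  ⇒ sig = (2;(1))
  • {1,7}:  v_{1} + v_{7} = v_{0} + v_{5} + v_{6}  ⇒ sig = (2;(1,1,1))
  • {1,2}:  v_{1} + v_{2} = v_{4} + 2·v_{6}  ⇒ sig = (2;(1,2))
  • {3,5,6}:  v_{3} + v_{5} + v_{6} = 0  ⇒ sig = (3;())
  • {0,4,6}:  v_{0} + v_{4} + v_{6} = v_{1}  ⇒ sig = (3;(1))
  • {1,3,5}:  v_{1} + v_{3} + v_{5} = v_{0} + v_{4}  ⇒ sig = (3;(1,1))

so the primitive-relation signature multiset is
    |P|=2: 4 collections, coeffs (1), (1), (1,1,1), (1,2)
    |P|=3: 3 collections, coeffs (), (1), (1,1)


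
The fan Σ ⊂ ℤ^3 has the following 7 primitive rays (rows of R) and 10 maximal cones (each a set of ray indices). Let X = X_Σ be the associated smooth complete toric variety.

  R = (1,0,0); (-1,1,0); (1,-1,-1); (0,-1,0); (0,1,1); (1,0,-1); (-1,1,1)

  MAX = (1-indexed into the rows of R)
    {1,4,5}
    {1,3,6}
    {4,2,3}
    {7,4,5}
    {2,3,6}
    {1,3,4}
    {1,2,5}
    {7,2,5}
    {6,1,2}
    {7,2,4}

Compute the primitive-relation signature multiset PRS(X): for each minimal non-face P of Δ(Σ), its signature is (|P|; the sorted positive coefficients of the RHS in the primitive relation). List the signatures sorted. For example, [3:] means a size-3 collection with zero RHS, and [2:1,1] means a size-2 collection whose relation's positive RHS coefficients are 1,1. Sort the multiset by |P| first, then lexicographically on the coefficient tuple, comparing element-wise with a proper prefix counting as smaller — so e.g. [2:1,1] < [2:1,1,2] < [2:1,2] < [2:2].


The 9 primitive collections of Σ (r=7, n=3):

  P={3,7}:  v_{3} + v_{7} = 0  so sig = [2:]
  P={1,7}:  v_{1} + v_{7} = v_{5}  so sig = [2:1]
  P={3,5}:  v_{3} + v_{5} = v_{1}  so sig = [2:1]
  P={4,6}:  v_{4} + v_{6} = v_{3}  so sig = [2:1]
  P={6,7}:  v_{6} + v_{7} = v_{1} + v_{2}  so sig = [2:1,1]
  P={5,6}:  v_{5} + v_{6} = 2·v_{1} + v_{2}  so sig = [2:1,2]
  P={1,2,4}:  v_{1} + v_{2} + v_{4} = 0  so sig = [3:]
  P={1,2,3}:  v_{1} + v_{2} + v_{3} = v_{6}  so sig = [3:1]
  P={2,4,5}:  v_{2} + v_{4} + v_{5} = v_{7}  so sig = [3:1]

so the primitive-relation signature multiset is
[[2:], [2:1], [2:1], [2:1], [2:1,1], [2:1,2], [3:], [3:1], [3:1]]


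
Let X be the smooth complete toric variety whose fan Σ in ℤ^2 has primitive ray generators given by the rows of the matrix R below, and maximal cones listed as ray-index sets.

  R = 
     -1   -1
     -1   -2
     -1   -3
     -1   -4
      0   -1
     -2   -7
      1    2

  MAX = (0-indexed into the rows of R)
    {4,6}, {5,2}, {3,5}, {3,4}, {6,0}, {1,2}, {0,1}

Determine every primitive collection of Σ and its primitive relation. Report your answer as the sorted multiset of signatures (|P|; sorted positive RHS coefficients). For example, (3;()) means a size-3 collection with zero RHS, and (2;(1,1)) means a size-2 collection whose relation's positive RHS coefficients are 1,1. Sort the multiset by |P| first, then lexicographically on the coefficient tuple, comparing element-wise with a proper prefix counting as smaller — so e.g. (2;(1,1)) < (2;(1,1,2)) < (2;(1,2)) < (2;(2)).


Primitive collections (14):

  P = {1,6}:  v_{1} + v_{6} = 0  →  sig = (2;())
  P = {0,4}:  v_{0} + v_{4} = v_{1}  →  sig = (2;(1))
  P = {1,4}:  v_{1} + v_{4} = v_{2}  →  sig = (2;(1))
  P = {2,3}:  v_{2} + v_{3} = v_{5}  →  sig = (2;(1))
  P = {2,4}:  v_{2} + v_{4} = v_{3}  →  sig = (2;(1))
  P = {2,6}:  v_{2} + v_{6} = v_{4}  →  sig = (2;(1))
  P = {0,3}:  v_{0} + v_{3} = v_{1} + v_{2}  →  sig = (2;(1,1))
  P = {5,6}:  v_{5} + v_{6} = v_{3} + v_{4}  →  sig = (2;(1,1))
  P = {0,5}:  v_{0} + v_{5} = v_{1} + 2·v_{2}  →  sig = (2;(1,2))
  P = {0,2}:  v_{0} + v_{2} = 2·v_{1}  →  sig = (2;(2))
  P = {1,3}:  v_{1} + v_{3} = 2·v_{2}  →  sig = (2;(2))
  P = {3,6}:  v_{3} + v_{6} = 2·v_{4}  →  sig = (2;(2))
  P = {4,5}:  v_{4} + v_{5} = 2·v_{3}  →  sig = (2;(2))
  P = {1,5}:  v_{1} + v_{5} = 3·v_{2}  →  sig = (2;(3))

Hence PRS(X_Σ) =
    (2;())
    (2;(1))
    (2;(1))
    (2;(1))
    (2;(1))
    (2;(1))
    (2;(1,1))
    (2;(1,1))
    (2;(1,2))
    (2;(2))
    (2;(2))
    (2;(2))
    (2;(2))
    (2;(3))


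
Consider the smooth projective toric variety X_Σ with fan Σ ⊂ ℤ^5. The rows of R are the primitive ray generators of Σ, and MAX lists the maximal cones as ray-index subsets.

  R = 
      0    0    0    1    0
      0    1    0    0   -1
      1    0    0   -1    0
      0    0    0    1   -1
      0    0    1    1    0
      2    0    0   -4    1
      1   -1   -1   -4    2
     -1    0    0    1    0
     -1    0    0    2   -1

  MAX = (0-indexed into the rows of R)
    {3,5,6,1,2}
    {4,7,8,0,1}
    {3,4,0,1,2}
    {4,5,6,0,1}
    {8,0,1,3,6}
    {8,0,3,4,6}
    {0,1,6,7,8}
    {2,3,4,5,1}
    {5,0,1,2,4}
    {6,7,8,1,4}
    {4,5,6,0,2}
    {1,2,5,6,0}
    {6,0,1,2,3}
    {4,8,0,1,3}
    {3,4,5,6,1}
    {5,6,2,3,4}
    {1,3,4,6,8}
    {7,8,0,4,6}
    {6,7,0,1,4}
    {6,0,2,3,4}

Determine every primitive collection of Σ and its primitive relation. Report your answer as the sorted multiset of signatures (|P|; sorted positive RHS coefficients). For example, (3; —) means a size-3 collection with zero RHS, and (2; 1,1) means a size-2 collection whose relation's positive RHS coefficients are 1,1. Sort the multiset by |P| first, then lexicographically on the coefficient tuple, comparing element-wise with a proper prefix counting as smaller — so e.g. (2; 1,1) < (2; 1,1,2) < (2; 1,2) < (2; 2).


9 minimal non-faces of Δ(Σ) (on 9 rays):

  • {2,7}:  v_{2} + v_{7} = 0  ⇒ sig = (2; —)
  • {2,8}:  v_{2} + v_{8} = v_{3}  ⇒ sig = (2; 1)
  • {3,7}:  v_{3} + v_{7} = v_{8}  ⇒ sig = (2; 1)
  • {5,7}:  v_{5} + v_{7} = v_{1} + v_{4} + v_{6}  ⇒ sig = (2; 1,1,1)
  • {5,8}:  v_{5} + v_{8} = v_{1} + v_{3} + v_{4} + v_{6}  ⇒ sig = (2; 1,1,1,1)
  • {0,3,5}:  v_{0} + v_{3} + v_{5} = 2·v_{2}  ⇒ sig = (3; 2)
  • {1,2,4,6}:  v_{1} + v_{2} + v_{4} + v_{6} = v_{5}  ⇒ sig = (4; 1)
  • {0,1,4,6,8}:  v_{0} + v_{1} + v_{4} + v_{6} + v_{8} = 0  ⇒ sig = (5; —)
  • {0,1,3,4,6}:  v_{0} + v_{1} + v_{3} + v_{4} + v_{6} = v_{2}  ⇒ sig = (5; 1)

Signatures (|P|; sorted positive RHS coefficients), sorted:
[(2; —), (2; 1), (2; 1), (2; 1,1,1), (2; 1,1,1,1), (3; 2), (4; 1), (5; —), (5; 1)]


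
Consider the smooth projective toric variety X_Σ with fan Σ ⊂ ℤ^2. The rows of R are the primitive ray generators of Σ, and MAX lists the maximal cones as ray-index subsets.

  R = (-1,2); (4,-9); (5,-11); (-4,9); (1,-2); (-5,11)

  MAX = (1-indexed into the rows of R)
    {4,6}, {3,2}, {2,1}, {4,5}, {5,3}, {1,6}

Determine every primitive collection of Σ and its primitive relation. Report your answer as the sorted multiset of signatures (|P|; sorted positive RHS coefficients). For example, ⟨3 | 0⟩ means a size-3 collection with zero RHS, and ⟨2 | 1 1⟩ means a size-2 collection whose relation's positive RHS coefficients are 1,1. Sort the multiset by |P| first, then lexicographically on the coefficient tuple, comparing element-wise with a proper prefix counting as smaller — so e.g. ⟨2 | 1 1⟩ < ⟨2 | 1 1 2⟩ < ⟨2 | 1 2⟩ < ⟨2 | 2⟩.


Δ(Σ) — 6 vertices, 9 min non-faces:

  P={1,5}:  v_{1} + v_{5} = 0 — sig = ⟨2 | 0⟩
  P={2,4}:  v_{2} + v_{4} = 0 — sig = ⟨2 | 0⟩
  P={3,6}:  v_{3} + v_{6} = 0 — sig = ⟨2 | 0⟩
  P={1,3}:  v_{1} + v_{3} = v_{2} — sig = ⟨2 | 1⟩
  P={1,4}:  v_{1} + v_{4} = v_{6} — sig = ⟨2 | 1⟩
  P={2,5}:  v_{2} + v_{5} = v_{3} — sig = ⟨2 | 1⟩
  P={2,6}:  v_{2} + v_{6} = v_{1} — sig = ⟨2 | 1⟩
  P={3,4}:  v_{3} + v_{4} = v_{5} — sig = ⟨2 | 1⟩
  P={5,6}:  v_{5} + v_{6} = v_{4} — sig = ⟨2 | 1⟩

so the primitive-relation signature multiset is
    ⟨2 | 0⟩
    ⟨2 | 0⟩
    ⟨2 | 0⟩
    ⟨2 | 1⟩
    ⟨2 | 1⟩
    ⟨2 | 1⟩
    ⟨2 | 1⟩
    ⟨2 | 1⟩
    ⟨2 | 1⟩


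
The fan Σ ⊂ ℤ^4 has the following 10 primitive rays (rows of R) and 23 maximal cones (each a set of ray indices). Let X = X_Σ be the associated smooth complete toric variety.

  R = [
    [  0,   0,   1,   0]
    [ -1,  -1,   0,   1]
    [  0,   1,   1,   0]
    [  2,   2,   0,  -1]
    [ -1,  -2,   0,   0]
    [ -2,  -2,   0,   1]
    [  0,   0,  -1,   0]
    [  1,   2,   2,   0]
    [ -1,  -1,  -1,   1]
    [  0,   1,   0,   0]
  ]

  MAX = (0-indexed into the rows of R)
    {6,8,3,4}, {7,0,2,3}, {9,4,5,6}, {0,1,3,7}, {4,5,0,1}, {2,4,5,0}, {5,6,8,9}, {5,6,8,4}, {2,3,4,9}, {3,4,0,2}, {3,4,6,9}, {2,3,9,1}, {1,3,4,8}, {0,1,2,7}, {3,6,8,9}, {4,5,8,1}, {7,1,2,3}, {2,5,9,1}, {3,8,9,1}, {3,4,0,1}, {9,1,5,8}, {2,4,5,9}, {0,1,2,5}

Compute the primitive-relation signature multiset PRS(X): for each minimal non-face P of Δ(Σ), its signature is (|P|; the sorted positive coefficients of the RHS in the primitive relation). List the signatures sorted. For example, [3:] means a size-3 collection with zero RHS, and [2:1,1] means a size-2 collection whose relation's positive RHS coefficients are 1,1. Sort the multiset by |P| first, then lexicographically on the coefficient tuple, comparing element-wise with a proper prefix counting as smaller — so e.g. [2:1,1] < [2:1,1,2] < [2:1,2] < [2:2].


The 16 primitive collections of Σ (r=10, n=4):

  {0,6}:  v_{0} + v_{6} = 0  ⇒ sig = [2:]
  {3,5}:  v_{3} + v_{5} = 0  ⇒ sig = [2:]
  {0,8}:  v_{0} + v_{8} = v_{1}  ⇒ sig = [2:1]
  {0,9}:  v_{0} + v_{9} = v_{2}  ⇒ sig = [2:1]
  {1,6}:  v_{1} + v_{6} = v_{8}  ⇒ sig = [2:1]
  {2,6}:  v_{2} + v_{6} = v_{9}  ⇒ sig = [2:1]
  {2,8}:  v_{2} + v_{8} = v_{1} + v_{9}  ⇒ sig = [2:1,1]
  {5,7}:  v_{5} + v_{7} = v_{0} + v_{1} + v_{2}  ⇒ sig = [2:1,1,1]
  {6,7}:  v_{6} + v_{7} = v_{1} + v_{2} + v_{3}  ⇒ sig = [2:1,1,1]
  {7,8}:  v_{7} + v_{8} = 2·v_{1} + v_{2} + v_{3}  ⇒ sig = [2:1,1,2]
  {7,9}:  v_{7} + v_{9} = v_{1} + 2·v_{2} + v_{3}  ⇒ sig = [2:1,1,2]
  {4,7}:  v_{4} + v_{7} = 2·v_{0}  ⇒ sig = [2:2]
  {1,4,9}:  v_{1} + v_{4} + v_{9} = v_{5}  ⇒ sig = [3:1]
  {1,2,4}:  v_{1} + v_{2} + v_{4} = v_{0} + v_{5}  ⇒ sig = [3:1,1]
  {4,8,9}:  v_{4} + v_{8} + v_{9} = v_{5} + v_{6}  ⇒ sig = [3:1,1]
  {0,1,2,3}:  v_{0} + v_{1} + v_{2} + v_{3} = v_{7}  ⇒ sig = [4:1]

Signatures (|P|; sorted positive RHS coefficients), sorted:
[[2:], [2:], [2:1], [2:1], [2:1], [2:1], [2:1,1], [2:1,1,1], [2:1,1,1], [2:1,1,2], [2:1,1,2], [2:2], [3:1], [3:1,1], [3:1,1], [4:1]]
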